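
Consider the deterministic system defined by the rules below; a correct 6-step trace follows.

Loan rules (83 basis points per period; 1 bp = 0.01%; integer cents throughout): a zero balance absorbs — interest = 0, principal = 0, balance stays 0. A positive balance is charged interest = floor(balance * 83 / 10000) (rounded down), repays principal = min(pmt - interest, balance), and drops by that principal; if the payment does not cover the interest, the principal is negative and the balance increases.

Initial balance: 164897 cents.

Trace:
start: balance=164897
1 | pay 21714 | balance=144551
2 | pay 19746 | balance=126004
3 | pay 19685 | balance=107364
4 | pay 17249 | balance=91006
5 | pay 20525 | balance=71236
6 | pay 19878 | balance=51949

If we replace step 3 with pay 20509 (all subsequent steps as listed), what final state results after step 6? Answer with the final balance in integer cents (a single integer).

51104

(re-executing from step 3 with the substitution; state before step 3: balance=126004)
3 | pay 20509 | balance=106540
4 | pay 17249 | balance=90175
5 | pay 20525 | balance=70398
6 | pay 19878 | balance=51104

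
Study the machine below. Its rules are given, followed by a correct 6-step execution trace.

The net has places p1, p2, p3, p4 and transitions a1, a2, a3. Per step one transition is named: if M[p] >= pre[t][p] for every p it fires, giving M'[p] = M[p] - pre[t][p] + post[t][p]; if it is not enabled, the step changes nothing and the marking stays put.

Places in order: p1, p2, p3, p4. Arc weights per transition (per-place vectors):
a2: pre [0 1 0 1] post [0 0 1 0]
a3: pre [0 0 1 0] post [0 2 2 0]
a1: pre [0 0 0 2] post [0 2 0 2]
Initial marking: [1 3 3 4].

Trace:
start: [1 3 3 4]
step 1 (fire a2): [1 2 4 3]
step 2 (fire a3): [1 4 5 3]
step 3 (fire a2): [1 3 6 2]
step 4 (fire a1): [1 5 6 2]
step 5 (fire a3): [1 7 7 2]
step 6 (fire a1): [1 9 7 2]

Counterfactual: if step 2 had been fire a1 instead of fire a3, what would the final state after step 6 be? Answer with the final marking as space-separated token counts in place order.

(re-executing from step 2 with the substitution; state before step 2: [1 2 4 3])
step 2 (fire a1): [1 4 4 3]
step 3 (fire a2): [1 3 5 2]
step 4 (fire a1): [1 5 5 2]
step 5 (fire a3): [1 7 6 2]
step 6 (fire a1): [1 9 6 2]

1 9 6 2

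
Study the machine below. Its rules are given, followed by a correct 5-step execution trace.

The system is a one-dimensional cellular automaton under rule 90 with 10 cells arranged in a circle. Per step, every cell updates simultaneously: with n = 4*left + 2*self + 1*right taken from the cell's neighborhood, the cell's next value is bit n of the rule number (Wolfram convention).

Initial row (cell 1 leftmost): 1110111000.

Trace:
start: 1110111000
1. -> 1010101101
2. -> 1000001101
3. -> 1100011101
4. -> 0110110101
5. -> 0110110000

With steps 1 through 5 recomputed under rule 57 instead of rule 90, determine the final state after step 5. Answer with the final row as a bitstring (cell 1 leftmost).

(re-executing steps 1..5 under rule 57; state before step 1: 1110111000)
1. -> 1001100110
2. -> 0101010101
3. -> 1010101010
4. -> 0101010101
5. -> 1010101010

1010101010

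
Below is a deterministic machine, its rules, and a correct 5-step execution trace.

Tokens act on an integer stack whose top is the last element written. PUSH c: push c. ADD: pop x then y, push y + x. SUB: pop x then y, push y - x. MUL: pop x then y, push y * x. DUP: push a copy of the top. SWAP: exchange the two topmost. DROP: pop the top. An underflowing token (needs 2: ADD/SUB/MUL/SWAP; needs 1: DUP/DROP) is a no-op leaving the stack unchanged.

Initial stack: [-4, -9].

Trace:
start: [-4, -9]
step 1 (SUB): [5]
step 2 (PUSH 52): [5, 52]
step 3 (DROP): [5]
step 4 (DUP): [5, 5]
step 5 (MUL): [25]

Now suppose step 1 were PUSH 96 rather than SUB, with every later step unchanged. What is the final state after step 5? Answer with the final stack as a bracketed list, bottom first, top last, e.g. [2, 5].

(re-executing from step 1 with the substitution; state before step 1: [-4, -9])
step 1 (PUSH 96): [-4, -9, 96]
step 2 (PUSH 52): [-4, -9, 96, 52]
step 3 (DROP): [-4, -9, 96]
step 4 (DUP): [-4, -9, 96, 96]
step 5 (MUL): [-4, -9, 9216]

[-4, -9, 9216]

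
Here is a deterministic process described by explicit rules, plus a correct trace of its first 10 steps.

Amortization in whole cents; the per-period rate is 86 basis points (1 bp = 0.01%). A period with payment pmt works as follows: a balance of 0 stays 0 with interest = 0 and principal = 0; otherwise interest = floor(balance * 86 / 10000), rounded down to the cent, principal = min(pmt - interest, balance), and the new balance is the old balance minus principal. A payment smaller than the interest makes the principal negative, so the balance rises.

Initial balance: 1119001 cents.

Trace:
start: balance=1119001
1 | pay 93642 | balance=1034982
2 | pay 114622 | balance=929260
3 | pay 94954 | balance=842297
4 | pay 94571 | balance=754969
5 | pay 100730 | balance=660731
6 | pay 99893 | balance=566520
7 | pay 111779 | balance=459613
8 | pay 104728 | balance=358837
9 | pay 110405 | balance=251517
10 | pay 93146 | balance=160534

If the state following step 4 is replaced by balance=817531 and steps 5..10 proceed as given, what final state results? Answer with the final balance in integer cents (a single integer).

226393

state after step 4 := balance=817531
5 | pay 100730 | balance=723831
6 | pay 99893 | balance=630162
7 | pay 111779 | balance=523802
8 | pay 104728 | balance=423578
9 | pay 110405 | balance=316815
10 | pay 93146 | balance=226393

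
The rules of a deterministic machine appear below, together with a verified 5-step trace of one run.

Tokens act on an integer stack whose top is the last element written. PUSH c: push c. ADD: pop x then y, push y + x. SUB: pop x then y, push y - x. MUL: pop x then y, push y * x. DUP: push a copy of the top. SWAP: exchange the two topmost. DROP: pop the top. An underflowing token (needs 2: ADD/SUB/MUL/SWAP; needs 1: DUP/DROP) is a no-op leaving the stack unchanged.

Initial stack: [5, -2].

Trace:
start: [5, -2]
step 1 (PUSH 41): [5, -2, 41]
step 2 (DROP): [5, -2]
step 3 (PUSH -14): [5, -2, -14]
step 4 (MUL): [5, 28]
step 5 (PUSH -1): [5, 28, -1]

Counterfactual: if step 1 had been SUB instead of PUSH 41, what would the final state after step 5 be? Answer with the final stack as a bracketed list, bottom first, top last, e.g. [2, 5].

(re-executing from step 1 with the substitution; state before step 1: [5, -2])
step 1 (SUB): [7]
step 2 (DROP): []
step 3 (PUSH -14): [-14]
step 4 (MUL): [-14]
step 5 (PUSH -1): [-14, -1]

[-14, -1]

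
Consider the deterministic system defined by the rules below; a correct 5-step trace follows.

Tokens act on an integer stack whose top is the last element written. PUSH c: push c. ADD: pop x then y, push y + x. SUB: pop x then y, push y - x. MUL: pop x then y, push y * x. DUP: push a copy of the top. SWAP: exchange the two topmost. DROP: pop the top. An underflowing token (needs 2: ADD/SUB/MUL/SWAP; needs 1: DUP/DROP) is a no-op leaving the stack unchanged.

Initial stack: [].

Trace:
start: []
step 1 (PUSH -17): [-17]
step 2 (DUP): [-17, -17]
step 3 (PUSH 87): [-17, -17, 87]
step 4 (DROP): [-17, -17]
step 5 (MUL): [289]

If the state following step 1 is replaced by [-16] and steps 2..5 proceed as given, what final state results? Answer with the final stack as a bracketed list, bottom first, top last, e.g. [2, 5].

[256]

state after step 1 := [-16]
step 2 (DUP): [-16, -16]
step 3 (PUSH 87): [-16, -16, 87]
step 4 (DROP): [-16, -16]
step 5 (MUL): [256]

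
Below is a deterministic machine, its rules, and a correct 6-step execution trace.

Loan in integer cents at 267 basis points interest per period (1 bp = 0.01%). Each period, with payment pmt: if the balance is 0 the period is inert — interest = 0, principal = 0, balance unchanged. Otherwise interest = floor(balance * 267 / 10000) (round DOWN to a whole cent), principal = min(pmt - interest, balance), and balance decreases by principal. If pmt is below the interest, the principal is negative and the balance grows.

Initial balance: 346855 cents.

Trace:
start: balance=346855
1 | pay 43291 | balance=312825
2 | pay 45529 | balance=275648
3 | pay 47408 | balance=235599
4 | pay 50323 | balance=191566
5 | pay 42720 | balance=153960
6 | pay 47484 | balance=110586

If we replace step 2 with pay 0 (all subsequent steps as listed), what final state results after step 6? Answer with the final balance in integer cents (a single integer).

(re-executing from step 2 with the substitution; state before step 2: balance=312825)
2 | pay 0 | balance=321177
3 | pay 47408 | balance=282344
4 | pay 50323 | balance=239559
5 | pay 42720 | balance=203235
6 | pay 47484 | balance=161177

161177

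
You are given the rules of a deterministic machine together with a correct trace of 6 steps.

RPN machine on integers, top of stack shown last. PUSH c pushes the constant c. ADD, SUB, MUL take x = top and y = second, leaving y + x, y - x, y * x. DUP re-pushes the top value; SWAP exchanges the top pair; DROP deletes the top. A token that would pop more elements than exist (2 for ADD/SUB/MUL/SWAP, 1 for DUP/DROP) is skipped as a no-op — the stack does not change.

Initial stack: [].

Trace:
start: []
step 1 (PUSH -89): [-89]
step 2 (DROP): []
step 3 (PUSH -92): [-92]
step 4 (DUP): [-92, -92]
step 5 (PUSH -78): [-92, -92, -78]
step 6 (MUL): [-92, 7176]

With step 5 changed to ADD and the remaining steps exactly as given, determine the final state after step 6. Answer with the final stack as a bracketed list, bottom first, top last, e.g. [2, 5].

[-184]

(re-executing from step 5 with the substitution; state before step 5: [-92, -92])
step 5 (ADD): [-184]
step 6 (MUL): [-184]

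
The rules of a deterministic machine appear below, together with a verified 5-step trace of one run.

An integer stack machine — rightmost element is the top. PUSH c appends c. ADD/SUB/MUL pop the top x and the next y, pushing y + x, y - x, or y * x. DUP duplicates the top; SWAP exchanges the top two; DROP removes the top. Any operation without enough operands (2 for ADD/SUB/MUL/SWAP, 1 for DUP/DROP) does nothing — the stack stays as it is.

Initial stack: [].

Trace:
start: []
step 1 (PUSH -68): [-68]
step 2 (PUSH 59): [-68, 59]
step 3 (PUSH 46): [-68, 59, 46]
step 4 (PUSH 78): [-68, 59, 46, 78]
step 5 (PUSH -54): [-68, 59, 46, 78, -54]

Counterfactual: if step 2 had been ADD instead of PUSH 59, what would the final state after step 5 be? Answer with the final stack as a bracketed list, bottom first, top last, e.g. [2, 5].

[-68, 46, 78, -54]

(re-executing from step 2 with the substitution; state before step 2: [-68])
step 2 (ADD): [-68]
step 3 (PUSH 46): [-68, 46]
step 4 (PUSH 78): [-68, 46, 78]
step 5 (PUSH -54): [-68, 46, 78, -54]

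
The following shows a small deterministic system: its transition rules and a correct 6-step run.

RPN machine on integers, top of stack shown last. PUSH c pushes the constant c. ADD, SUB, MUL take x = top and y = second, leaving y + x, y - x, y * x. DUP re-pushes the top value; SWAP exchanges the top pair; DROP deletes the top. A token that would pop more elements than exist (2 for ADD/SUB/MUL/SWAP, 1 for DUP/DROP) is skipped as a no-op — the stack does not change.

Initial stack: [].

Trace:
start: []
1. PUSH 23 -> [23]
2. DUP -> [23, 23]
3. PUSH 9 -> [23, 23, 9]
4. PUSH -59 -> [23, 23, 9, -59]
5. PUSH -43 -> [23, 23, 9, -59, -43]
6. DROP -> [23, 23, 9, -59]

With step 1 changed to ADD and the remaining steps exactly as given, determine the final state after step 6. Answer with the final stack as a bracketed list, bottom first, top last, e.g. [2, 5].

[9, -59]

(re-executing from step 1 with the substitution; state before step 1: [])
1. ADD -> []
2. DUP -> []
3. PUSH 9 -> [9]
4. PUSH -59 -> [9, -59]
5. PUSH -43 -> [9, -59, -43]
6. DROP -> [9, -59]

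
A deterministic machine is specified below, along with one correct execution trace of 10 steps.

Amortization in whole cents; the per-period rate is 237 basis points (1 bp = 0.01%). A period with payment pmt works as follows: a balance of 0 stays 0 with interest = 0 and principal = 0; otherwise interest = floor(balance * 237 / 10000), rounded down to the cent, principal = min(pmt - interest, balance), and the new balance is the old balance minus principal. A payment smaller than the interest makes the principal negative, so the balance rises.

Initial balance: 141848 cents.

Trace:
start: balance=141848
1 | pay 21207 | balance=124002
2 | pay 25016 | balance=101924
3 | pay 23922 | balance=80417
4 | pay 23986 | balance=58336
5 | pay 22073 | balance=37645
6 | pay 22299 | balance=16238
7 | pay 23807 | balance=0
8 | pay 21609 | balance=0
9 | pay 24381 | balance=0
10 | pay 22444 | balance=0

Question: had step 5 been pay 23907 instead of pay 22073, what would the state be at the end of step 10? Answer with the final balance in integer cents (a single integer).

0

(re-executing from step 5 with the substitution; state before step 5: balance=58336)
5 | pay 23907 | balance=35811
6 | pay 22299 | balance=14360
7 | pay 23807 | balance=0
8 | pay 21609 | balance=0
9 | pay 24381 | balance=0
10 | pay 22444 | balance=0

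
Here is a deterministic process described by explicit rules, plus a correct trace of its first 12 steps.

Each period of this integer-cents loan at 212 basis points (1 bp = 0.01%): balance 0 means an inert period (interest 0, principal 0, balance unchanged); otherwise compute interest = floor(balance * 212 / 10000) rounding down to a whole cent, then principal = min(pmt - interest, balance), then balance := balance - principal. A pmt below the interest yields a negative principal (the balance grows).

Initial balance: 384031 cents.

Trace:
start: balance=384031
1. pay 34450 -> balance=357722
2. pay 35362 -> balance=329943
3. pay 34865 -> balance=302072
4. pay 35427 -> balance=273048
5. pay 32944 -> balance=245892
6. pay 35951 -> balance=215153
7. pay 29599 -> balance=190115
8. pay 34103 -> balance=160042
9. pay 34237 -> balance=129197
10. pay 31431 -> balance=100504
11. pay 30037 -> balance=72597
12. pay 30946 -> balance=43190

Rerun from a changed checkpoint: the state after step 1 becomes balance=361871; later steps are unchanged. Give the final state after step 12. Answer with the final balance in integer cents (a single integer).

48417

state after step 1 := balance=361871
2. pay 35362 -> balance=334180
3. pay 34865 -> balance=306399
4. pay 35427 -> balance=277467
5. pay 32944 -> balance=250405
6. pay 35951 -> balance=219762
7. pay 29599 -> balance=194821
8. pay 34103 -> balance=164848
9. pay 34237 -> balance=134105
10. pay 31431 -> balance=105517
11. pay 30037 -> balance=77716
12. pay 30946 -> balance=48417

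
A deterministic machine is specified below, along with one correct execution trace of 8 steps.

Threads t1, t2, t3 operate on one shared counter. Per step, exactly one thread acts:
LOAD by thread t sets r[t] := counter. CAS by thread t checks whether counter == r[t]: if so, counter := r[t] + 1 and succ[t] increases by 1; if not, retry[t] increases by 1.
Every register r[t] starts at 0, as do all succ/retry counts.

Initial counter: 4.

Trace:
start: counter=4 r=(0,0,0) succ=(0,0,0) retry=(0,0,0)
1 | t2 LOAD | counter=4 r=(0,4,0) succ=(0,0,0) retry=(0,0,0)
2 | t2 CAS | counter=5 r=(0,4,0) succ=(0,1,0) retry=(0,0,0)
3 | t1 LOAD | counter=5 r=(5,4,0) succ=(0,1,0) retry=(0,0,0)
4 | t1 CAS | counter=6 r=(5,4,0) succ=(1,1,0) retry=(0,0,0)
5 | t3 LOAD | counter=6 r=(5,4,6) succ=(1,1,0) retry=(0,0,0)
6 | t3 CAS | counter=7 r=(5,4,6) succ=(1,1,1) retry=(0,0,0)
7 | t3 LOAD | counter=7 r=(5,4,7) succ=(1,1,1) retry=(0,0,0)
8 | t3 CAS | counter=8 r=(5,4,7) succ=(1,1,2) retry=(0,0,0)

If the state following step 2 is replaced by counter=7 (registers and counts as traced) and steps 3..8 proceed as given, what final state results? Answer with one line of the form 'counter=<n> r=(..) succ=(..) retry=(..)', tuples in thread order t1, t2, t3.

counter=10 r=(7,4,9) succ=(1,1,2) retry=(0,0,0)

state after step 2 := counter=7 r=(0,4,0) succ=(0,1,0) retry=(0,0,0)
3 | t1 LOAD | counter=7 r=(7,4,0) succ=(0,1,0) retry=(0,0,0)
4 | t1 CAS | counter=8 r=(7,4,0) succ=(1,1,0) retry=(0,0,0)
5 | t3 LOAD | counter=8 r=(7,4,8) succ=(1,1,0) retry=(0,0,0)
6 | t3 CAS | counter=9 r=(7,4,8) succ=(1,1,1) retry=(0,0,0)
7 | t3 LOAD | counter=9 r=(7,4,9) succ=(1,1,1) retry=(0,0,0)
8 | t3 CAS | counter=10 r=(7,4,9) succ=(1,1,2) retry=(0,0,0)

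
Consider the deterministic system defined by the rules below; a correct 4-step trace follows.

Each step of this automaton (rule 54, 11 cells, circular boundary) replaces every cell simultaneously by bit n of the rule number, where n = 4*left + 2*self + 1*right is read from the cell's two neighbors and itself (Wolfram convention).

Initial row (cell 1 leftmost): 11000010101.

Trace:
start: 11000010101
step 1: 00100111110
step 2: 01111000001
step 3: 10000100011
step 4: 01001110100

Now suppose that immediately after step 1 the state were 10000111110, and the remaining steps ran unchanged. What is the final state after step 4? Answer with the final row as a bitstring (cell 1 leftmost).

state after step 1 := 10000111110
step 2: 11001000001
step 3: 00111100010
step 4: 01000010111

01000010111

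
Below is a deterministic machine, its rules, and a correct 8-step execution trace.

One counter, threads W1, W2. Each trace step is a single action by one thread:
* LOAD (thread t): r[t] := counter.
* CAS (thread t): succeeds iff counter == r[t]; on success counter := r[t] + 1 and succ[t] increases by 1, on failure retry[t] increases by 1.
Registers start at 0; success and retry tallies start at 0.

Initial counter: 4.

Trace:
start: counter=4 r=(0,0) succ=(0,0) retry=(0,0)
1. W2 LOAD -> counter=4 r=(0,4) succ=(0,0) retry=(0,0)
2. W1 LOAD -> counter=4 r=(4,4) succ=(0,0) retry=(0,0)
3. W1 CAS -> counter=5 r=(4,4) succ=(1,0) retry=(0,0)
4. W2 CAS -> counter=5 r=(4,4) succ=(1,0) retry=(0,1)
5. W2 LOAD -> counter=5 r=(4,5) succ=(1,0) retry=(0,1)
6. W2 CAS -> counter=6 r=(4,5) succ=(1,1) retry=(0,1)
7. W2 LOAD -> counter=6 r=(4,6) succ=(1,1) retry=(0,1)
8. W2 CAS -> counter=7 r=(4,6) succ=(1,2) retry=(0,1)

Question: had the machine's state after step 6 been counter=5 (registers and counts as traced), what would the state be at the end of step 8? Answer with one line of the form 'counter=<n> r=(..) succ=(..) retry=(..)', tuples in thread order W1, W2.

counter=6 r=(4,5) succ=(1,2) retry=(0,1)

state after step 6 := counter=5 r=(4,5) succ=(1,1) retry=(0,1)
7. W2 LOAD -> counter=5 r=(4,5) succ=(1,1) retry=(0,1)
8. W2 CAS -> counter=6 r=(4,5) succ=(1,2) retry=(0,1)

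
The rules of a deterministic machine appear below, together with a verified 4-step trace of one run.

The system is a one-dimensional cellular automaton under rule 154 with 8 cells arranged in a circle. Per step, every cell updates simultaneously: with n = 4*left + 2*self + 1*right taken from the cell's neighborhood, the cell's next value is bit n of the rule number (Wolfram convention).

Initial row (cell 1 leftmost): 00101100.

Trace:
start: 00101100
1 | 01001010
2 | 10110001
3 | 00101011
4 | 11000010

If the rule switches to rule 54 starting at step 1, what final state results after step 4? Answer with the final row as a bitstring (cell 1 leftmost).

11111000

(re-executing steps 1..4 under rule 54; state before step 1: 00101100)
1 | 01110010
2 | 10001111
3 | 01010000
4 | 11111000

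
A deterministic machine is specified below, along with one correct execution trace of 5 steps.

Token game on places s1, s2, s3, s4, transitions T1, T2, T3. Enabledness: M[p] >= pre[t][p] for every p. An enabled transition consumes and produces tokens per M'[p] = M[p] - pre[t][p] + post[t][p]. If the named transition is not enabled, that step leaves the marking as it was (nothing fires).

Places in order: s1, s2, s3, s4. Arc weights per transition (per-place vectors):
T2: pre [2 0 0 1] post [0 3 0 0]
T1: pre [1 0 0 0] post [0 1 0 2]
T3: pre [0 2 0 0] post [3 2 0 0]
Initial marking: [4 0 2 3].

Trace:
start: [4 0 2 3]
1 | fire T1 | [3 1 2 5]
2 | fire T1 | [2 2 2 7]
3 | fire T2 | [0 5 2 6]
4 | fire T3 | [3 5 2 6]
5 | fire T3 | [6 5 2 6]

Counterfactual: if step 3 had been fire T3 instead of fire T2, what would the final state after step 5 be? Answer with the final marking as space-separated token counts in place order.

(re-executing from step 3 with the substitution; state before step 3: [2 2 2 7])
3 | fire T3 | [5 2 2 7]
4 | fire T3 | [8 2 2 7]
5 | fire T3 | [11 2 2 7]

11 2 2 7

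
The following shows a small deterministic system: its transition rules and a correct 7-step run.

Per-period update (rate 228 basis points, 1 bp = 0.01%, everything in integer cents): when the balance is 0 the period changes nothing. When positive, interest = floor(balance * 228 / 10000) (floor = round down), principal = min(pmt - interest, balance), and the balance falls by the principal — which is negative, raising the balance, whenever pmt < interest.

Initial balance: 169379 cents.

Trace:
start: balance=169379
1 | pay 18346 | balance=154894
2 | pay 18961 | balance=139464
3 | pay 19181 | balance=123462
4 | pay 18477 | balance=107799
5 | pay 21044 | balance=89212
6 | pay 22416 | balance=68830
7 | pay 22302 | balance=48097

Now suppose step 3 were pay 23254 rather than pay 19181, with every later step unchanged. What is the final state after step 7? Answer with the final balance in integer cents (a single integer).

(re-executing from step 3 with the substitution; state before step 3: balance=139464)
3 | pay 23254 | balance=119389
4 | pay 18477 | balance=103634
5 | pay 21044 | balance=84952
6 | pay 22416 | balance=64472
7 | pay 22302 | balance=43639

43639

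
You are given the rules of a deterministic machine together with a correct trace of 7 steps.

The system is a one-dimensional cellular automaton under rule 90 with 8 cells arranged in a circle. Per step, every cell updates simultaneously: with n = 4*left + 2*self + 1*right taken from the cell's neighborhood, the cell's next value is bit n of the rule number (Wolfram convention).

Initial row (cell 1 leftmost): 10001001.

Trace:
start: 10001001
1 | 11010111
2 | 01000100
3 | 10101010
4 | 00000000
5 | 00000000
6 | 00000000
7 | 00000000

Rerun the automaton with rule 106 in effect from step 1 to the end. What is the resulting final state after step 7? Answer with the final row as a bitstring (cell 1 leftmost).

(re-executing steps 1..7 under rule 106; state before step 1: 10001001)
1 | 10010011
2 | 10100110
3 | 01001111
4 | 10011001
5 | 10111011
6 | 11101110
7 | 10111011

10111011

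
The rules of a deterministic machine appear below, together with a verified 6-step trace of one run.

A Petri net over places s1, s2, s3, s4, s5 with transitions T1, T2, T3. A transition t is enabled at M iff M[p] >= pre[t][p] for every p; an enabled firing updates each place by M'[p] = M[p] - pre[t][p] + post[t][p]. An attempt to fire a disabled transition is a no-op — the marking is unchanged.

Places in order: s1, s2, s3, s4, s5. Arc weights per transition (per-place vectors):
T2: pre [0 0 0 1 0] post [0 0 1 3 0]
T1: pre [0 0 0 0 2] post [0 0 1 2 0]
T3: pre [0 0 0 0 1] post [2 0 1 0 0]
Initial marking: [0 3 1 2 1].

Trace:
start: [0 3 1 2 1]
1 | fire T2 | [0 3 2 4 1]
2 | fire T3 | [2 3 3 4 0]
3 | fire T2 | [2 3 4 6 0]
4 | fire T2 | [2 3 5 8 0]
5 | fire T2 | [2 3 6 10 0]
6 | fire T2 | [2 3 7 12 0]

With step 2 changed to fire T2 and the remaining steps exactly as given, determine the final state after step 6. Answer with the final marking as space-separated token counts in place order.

0 3 7 14 1

(re-executing from step 2 with the substitution; state before step 2: [0 3 2 4 1])
2 | fire T2 | [0 3 3 6 1]
3 | fire T2 | [0 3 4 8 1]
4 | fire T2 | [0 3 5 10 1]
5 | fire T2 | [0 3 6 12 1]
6 | fire T2 | [0 3 7 14 1]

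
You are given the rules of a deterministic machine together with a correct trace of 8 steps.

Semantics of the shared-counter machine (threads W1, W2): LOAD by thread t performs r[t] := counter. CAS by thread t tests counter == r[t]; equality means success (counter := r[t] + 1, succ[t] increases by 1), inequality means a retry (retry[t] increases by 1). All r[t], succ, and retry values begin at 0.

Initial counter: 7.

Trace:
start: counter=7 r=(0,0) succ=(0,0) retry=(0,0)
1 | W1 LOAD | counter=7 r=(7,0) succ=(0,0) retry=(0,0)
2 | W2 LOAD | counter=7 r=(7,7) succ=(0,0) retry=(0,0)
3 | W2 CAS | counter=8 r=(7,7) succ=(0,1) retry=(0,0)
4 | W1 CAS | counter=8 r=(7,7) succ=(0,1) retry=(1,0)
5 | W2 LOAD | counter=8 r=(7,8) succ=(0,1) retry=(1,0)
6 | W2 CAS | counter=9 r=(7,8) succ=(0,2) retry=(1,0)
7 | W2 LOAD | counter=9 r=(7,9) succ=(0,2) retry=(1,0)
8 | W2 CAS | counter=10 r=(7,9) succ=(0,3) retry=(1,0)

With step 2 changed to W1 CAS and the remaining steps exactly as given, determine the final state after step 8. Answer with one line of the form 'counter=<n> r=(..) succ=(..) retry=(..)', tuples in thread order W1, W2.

(re-executing from step 2 with the substitution; state before step 2: counter=7 r=(7,0) succ=(0,0) retry=(0,0))
2 | W1 CAS | counter=8 r=(7,0) succ=(1,0) retry=(0,0)
3 | W2 CAS | counter=8 r=(7,0) succ=(1,0) retry=(0,1)
4 | W1 CAS | counter=8 r=(7,0) succ=(1,0) retry=(1,1)
5 | W2 LOAD | counter=8 r=(7,8) succ=(1,0) retry=(1,1)
6 | W2 CAS | counter=9 r=(7,8) succ=(1,1) retry=(1,1)
7 | W2 LOAD | counter=9 r=(7,9) succ=(1,1) retry=(1,1)
8 | W2 CAS | counter=10 r=(7,9) succ=(1,2) retry=(1,1)

counter=10 r=(7,9) succ=(1,2) retry=(1,1)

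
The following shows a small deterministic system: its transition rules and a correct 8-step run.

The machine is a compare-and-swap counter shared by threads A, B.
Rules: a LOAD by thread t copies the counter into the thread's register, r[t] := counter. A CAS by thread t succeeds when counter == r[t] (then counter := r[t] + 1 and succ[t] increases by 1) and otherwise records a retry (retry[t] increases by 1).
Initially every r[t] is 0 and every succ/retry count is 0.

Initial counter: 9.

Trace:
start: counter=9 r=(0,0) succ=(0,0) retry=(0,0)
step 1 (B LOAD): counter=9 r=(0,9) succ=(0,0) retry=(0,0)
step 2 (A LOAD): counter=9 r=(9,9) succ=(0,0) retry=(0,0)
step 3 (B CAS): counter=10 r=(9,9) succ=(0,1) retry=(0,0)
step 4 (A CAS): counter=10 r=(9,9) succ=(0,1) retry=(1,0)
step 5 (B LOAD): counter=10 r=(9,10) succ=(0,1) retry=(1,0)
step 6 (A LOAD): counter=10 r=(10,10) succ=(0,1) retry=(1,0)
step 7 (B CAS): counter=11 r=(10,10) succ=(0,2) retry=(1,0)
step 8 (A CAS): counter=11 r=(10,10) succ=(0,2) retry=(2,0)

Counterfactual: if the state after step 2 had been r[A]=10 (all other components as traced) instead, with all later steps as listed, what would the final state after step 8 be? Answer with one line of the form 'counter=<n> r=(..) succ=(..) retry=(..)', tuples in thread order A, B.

counter=12 r=(11,11) succ=(1,2) retry=(1,0)

state after step 2 := counter=9 r=(10,9) succ=(0,0) retry=(0,0)
step 3 (B CAS): counter=10 r=(10,9) succ=(0,1) retry=(0,0)
step 4 (A CAS): counter=11 r=(10,9) succ=(1,1) retry=(0,0)
step 5 (B LOAD): counter=11 r=(10,11) succ=(1,1) retry=(0,0)
step 6 (A LOAD): counter=11 r=(11,11) succ=(1,1) retry=(0,0)
step 7 (B CAS): counter=12 r=(11,11) succ=(1,2) retry=(0,0)
step 8 (A CAS): counter=12 r=(11,11) succ=(1,2) retry=(1,0)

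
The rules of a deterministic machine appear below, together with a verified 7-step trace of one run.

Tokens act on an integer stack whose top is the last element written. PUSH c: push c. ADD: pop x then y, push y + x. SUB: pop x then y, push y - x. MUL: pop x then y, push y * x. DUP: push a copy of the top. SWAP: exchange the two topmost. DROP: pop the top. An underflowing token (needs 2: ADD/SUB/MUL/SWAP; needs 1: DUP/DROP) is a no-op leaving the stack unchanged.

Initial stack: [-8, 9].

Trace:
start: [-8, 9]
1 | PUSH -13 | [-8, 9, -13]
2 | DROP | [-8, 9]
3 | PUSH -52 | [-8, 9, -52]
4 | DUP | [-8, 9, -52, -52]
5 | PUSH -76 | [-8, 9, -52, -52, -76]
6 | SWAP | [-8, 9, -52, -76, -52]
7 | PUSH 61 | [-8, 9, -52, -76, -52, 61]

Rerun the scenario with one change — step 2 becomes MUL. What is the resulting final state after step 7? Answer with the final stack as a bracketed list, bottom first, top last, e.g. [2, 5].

(re-executing from step 2 with the substitution; state before step 2: [-8, 9, -13])
2 | MUL | [-8, -117]
3 | PUSH -52 | [-8, -117, -52]
4 | DUP | [-8, -117, -52, -52]
5 | PUSH -76 | [-8, -117, -52, -52, -76]
6 | SWAP | [-8, -117, -52, -76, -52]
7 | PUSH 61 | [-8, -117, -52, -76, -52, 61]

[-8, -117, -52, -76, -52, 61]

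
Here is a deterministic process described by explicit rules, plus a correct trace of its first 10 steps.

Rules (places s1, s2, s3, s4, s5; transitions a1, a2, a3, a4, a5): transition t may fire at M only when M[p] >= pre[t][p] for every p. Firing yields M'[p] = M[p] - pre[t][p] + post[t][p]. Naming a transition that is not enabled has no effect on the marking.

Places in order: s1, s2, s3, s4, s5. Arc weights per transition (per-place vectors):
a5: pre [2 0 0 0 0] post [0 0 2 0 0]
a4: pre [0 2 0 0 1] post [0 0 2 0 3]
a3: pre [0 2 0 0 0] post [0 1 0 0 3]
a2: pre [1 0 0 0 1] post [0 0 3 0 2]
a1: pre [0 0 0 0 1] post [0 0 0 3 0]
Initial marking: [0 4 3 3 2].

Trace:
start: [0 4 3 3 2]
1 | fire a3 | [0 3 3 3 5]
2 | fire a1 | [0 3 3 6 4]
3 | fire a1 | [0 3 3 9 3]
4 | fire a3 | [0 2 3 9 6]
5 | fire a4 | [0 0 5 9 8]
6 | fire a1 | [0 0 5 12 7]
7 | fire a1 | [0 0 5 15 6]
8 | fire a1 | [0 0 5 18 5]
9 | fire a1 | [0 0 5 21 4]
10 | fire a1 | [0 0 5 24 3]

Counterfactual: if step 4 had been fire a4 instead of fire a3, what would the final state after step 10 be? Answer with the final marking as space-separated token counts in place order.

(re-executing from step 4 with the substitution; state before step 4: [0 3 3 9 3])
4 | fire a4 | [0 1 5 9 5]
5 | fire a4 | [0 1 5 9 5]
6 | fire a1 | [0 1 5 12 4]
7 | fire a1 | [0 1 5 15 3]
8 | fire a1 | [0 1 5 18 2]
9 | fire a1 | [0 1 5 21 1]
10 | fire a1 | [0 1 5 24 0]

0 1 5 24 0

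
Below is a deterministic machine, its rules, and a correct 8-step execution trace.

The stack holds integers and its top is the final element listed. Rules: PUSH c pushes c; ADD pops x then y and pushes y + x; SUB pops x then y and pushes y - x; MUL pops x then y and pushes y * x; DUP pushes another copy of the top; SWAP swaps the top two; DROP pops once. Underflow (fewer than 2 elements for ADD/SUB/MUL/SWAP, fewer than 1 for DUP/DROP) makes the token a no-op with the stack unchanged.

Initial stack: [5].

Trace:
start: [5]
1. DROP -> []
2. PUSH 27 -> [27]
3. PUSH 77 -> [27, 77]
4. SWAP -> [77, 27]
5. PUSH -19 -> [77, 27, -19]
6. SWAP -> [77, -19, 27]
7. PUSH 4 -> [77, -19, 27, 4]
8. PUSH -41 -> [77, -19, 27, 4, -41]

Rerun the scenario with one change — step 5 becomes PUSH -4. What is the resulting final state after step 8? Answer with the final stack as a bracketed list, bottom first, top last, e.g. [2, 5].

[77, -4, 27, 4, -41]

(re-executing from step 5 with the substitution; state before step 5: [77, 27])
5. PUSH -4 -> [77, 27, -4]
6. SWAP -> [77, -4, 27]
7. PUSH 4 -> [77, -4, 27, 4]
8. PUSH -41 -> [77, -4, 27, 4, -41]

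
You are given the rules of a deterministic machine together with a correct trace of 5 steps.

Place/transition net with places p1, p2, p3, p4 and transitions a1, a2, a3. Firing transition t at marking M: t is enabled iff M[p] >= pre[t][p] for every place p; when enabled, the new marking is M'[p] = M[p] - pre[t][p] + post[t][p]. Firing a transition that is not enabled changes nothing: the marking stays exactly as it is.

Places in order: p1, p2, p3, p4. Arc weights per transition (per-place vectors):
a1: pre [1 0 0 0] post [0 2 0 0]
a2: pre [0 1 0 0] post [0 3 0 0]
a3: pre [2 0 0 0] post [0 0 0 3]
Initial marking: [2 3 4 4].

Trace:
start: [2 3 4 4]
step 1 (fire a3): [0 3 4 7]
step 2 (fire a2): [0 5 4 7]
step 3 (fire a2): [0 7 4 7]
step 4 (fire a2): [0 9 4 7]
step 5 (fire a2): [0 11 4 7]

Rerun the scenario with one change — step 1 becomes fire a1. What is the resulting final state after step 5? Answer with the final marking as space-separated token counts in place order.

1 13 4 4

(re-executing from step 1 with the substitution; state before step 1: [2 3 4 4])
step 1 (fire a1): [1 5 4 4]
step 2 (fire a2): [1 7 4 4]
step 3 (fire a2): [1 9 4 4]
step 4 (fire a2): [1 11 4 4]
step 5 (fire a2): [1 13 4 4]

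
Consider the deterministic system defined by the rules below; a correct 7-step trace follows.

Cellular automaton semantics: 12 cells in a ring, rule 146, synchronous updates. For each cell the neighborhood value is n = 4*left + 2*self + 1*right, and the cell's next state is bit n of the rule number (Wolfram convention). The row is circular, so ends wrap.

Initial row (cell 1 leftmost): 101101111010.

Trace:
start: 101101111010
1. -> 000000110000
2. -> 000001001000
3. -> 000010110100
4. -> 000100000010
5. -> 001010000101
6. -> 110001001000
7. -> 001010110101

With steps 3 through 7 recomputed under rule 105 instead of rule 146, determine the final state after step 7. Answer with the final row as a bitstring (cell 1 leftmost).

110011001100

(re-executing steps 3..7 under rule 105; state before step 3: 000001001000)
3. -> 111100000011
4. -> 000101111010
5. -> 110011001100
6. -> 110011001100
7. -> 110011001100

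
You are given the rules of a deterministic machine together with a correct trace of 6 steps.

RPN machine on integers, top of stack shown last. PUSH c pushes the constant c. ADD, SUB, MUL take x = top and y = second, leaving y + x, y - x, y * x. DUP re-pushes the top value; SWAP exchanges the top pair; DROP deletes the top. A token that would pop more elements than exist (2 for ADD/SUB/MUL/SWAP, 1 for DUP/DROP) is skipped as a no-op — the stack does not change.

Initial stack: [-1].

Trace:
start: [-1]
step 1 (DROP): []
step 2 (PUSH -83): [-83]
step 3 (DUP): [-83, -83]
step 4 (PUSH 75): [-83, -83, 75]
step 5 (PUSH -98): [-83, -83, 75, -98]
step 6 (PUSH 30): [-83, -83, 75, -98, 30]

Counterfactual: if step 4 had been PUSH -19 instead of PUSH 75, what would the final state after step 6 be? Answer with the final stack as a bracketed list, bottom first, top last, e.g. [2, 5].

(re-executing from step 4 with the substitution; state before step 4: [-83, -83])
step 4 (PUSH -19): [-83, -83, -19]
step 5 (PUSH -98): [-83, -83, -19, -98]
step 6 (PUSH 30): [-83, -83, -19, -98, 30]

[-83, -83, -19, -98, 30]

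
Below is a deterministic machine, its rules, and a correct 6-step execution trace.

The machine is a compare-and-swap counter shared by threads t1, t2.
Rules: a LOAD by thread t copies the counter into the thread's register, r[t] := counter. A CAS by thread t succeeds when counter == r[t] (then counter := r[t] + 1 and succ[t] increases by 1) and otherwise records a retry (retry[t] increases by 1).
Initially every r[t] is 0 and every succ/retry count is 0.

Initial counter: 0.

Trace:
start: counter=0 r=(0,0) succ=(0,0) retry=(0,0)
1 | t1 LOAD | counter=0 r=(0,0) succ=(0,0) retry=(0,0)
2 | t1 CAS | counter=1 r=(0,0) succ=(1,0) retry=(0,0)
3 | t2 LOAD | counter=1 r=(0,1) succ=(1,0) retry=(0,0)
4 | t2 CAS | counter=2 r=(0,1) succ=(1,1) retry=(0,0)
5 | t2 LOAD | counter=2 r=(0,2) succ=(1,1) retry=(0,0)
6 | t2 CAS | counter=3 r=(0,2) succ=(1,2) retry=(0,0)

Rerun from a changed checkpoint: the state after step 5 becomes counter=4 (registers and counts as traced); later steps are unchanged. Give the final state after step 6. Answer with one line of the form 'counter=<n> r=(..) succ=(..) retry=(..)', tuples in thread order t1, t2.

counter=4 r=(0,2) succ=(1,1) retry=(0,1)

state after step 5 := counter=4 r=(0,2) succ=(1,1) retry=(0,0)
6 | t2 CAS | counter=4 r=(0,2) succ=(1,1) retry=(0,1)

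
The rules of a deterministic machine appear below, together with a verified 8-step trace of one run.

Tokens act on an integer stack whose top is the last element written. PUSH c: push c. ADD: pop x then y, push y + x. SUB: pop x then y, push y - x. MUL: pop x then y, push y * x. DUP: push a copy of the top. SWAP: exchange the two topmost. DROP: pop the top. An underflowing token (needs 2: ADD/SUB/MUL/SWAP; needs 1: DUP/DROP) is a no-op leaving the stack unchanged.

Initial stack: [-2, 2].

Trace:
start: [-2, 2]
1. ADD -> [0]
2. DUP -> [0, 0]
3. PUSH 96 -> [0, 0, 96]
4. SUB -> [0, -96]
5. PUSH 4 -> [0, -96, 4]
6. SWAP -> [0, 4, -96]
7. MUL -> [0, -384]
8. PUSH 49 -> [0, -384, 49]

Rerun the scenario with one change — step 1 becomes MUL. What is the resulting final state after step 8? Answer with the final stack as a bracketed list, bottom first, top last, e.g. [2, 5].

[-4, -400, 49]

(re-executing from step 1 with the substitution; state before step 1: [-2, 2])
1. MUL -> [-4]
2. DUP -> [-4, -4]
3. PUSH 96 -> [-4, -4, 96]
4. SUB -> [-4, -100]
5. PUSH 4 -> [-4, -100, 4]
6. SWAP -> [-4, 4, -100]
7. MUL -> [-4, -400]
8. PUSH 49 -> [-4, -400, 49]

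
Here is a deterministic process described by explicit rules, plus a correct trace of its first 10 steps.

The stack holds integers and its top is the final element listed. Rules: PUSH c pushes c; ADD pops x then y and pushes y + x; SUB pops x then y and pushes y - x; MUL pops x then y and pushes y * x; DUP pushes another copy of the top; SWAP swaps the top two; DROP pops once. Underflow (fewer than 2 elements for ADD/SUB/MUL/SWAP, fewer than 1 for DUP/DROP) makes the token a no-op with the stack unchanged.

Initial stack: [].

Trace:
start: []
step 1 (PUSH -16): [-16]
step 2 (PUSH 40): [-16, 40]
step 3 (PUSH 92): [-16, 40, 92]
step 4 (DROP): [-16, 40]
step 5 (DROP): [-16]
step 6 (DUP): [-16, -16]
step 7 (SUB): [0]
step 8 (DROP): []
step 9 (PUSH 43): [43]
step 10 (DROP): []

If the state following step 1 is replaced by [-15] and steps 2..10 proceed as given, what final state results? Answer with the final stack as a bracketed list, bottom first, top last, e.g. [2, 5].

state after step 1 := [-15]
step 2 (PUSH 40): [-15, 40]
step 3 (PUSH 92): [-15, 40, 92]
step 4 (DROP): [-15, 40]
step 5 (DROP): [-15]
step 6 (DUP): [-15, -15]
step 7 (SUB): [0]
step 8 (DROP): []
step 9 (PUSH 43): [43]
step 10 (DROP): []

[]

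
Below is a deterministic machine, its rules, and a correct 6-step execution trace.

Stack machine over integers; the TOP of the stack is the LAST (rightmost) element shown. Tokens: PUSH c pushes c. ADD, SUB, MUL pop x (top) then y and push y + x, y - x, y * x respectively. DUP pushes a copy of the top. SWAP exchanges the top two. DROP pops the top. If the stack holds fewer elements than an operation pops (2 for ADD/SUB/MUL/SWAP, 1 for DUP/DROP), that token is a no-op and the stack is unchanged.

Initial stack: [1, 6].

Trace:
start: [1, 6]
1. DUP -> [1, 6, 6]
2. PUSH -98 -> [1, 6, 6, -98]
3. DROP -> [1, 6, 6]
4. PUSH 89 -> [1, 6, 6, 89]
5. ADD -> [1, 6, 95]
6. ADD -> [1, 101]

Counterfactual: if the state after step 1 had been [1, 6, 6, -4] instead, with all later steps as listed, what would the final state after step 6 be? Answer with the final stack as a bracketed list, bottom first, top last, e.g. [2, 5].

[1, 6, 91]

state after step 1 := [1, 6, 6, -4]
2. PUSH -98 -> [1, 6, 6, -4, -98]
3. DROP -> [1, 6, 6, -4]
4. PUSH 89 -> [1, 6, 6, -4, 89]
5. ADD -> [1, 6, 6, 85]
6. ADD -> [1, 6, 91]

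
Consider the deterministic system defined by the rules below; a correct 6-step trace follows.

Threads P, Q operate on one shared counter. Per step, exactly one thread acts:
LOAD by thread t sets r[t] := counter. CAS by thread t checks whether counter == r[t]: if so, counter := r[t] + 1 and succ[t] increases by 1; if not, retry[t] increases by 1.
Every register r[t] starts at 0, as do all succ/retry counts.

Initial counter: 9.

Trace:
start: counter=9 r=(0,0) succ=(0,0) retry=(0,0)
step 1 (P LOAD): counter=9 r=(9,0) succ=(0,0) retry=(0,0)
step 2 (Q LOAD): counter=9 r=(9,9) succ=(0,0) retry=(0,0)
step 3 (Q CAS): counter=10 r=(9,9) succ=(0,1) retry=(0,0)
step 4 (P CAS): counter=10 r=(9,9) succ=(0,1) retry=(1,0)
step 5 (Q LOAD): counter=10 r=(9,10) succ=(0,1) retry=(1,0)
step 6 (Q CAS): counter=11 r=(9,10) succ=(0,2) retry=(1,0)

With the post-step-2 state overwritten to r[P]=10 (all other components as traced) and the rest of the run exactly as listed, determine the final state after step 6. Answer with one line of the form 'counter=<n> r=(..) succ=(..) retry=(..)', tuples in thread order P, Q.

counter=12 r=(10,11) succ=(1,2) retry=(0,0)

state after step 2 := counter=9 r=(10,9) succ=(0,0) retry=(0,0)
step 3 (Q CAS): counter=10 r=(10,9) succ=(0,1) retry=(0,0)
step 4 (P CAS): counter=11 r=(10,9) succ=(1,1) retry=(0,0)
step 5 (Q LOAD): counter=11 r=(10,11) succ=(1,1) retry=(0,0)
step 6 (Q CAS): counter=12 r=(10,11) succ=(1,2) retry=(0,0)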